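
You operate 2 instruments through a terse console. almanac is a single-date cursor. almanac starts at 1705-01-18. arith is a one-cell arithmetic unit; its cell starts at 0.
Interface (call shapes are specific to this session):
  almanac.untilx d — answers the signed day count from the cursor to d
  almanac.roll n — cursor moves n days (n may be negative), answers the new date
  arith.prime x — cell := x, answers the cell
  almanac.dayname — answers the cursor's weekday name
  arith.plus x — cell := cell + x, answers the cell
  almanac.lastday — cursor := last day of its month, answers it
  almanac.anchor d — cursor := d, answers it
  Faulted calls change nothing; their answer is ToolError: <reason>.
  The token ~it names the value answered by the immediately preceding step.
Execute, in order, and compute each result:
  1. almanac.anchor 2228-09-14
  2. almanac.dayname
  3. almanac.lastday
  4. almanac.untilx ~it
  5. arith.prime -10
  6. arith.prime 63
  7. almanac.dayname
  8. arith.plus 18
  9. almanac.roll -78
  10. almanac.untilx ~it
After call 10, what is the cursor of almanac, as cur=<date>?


$ almanac.anchor d→2228-09-14
  2228-09-14
$ almanac.dayname
  Sunday
$ almanac.lastday
  2228-09-30
$ almanac.untilx d→~it
  0
$ arith.prime x→-10
  -10
$ arith.prime x→63
  63
$ almanac.dayname
  Tuesday
$ arith.plus x→18
  81
$ almanac.roll n→-78
  2228-07-14
$ almanac.untilx d→~it
  0

Answer: cur=2228-07-14


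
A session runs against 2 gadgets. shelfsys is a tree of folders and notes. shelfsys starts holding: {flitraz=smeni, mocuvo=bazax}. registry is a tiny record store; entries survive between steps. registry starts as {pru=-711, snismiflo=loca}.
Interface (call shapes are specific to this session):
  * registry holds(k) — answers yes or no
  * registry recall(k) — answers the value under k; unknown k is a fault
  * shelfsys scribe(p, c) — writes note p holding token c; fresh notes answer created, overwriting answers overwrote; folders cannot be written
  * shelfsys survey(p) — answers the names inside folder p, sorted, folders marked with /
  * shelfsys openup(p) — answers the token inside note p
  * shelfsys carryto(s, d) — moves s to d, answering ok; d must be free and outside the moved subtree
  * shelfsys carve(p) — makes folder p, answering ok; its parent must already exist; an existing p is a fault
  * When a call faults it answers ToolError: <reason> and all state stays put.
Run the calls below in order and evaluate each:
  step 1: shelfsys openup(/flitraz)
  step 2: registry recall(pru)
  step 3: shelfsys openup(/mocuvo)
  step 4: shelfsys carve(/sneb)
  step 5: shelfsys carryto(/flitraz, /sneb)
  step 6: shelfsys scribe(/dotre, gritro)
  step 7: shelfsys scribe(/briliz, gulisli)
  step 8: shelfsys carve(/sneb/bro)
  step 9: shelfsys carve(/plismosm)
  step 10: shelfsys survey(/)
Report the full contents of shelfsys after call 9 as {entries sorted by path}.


Answer: {briliz=gulisli, dotre=gritro, flitraz=smeni, mocuvo=bazax, plismosm/, sneb/, sneb/bro/}

Derivation:
-> shelfsys openup(/flitraz)
<- smeni
-> registry recall(pru)
<- -711
-> shelfsys openup(/mocuvo)
<- bazax
-> shelfsys carve(/sneb)
<- ok
-> shelfsys carryto(/flitraz, /sneb)
<- ToolError: exists
-> shelfsys scribe(/dotre, gritro)
<- created
-> shelfsys scribe(/briliz, gulisli)
<- created
-> shelfsys carve(/sneb/bro)
<- ok
-> shelfsys carve(/plismosm)
<- ok
-> shelfsys survey(/)
<- [briliz, dotre, flitraz, mocuvo, plismosm/, sneb/]


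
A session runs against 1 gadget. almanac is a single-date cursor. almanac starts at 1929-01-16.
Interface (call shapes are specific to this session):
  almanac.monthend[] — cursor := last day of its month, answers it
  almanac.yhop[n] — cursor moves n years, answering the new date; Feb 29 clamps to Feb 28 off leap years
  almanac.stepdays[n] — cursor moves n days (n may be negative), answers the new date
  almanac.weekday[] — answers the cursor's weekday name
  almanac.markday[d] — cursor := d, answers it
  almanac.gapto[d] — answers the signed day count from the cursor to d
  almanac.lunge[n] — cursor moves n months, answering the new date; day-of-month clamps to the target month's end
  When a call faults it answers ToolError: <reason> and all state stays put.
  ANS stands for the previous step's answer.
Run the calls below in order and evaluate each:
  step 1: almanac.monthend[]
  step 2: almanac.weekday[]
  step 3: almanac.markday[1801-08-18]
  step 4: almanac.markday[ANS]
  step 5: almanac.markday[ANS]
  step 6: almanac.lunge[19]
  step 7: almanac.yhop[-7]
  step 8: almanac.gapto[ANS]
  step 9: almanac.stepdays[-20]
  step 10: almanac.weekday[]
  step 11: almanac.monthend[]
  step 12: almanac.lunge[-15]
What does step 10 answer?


-- 1. almanac.monthend() ~> 1929-01-31
-- 2. almanac.weekday() ~> Thursday
-- 3. almanac.markday(d→1801-08-18) ~> 1801-08-18
-- 4. almanac.markday(d→ANS) ~> 1801-08-18
-- 5. almanac.markday(d→ANS) ~> 1801-08-18
-- 6. almanac.lunge(n→19) ~> 1803-03-18
-- 7. almanac.yhop(n→-7) ~> 1796-03-18
-- 8. almanac.gapto(d→ANS) ~> 0
-- 9. almanac.stepdays(n→-20) ~> 1796-02-27
-- 10. almanac.weekday() ~> Saturday
-- 11. almanac.monthend() ~> 1796-02-29
-- 12. almanac.lunge(n→-15) ~> 1794-11-29

Answer: Saturday


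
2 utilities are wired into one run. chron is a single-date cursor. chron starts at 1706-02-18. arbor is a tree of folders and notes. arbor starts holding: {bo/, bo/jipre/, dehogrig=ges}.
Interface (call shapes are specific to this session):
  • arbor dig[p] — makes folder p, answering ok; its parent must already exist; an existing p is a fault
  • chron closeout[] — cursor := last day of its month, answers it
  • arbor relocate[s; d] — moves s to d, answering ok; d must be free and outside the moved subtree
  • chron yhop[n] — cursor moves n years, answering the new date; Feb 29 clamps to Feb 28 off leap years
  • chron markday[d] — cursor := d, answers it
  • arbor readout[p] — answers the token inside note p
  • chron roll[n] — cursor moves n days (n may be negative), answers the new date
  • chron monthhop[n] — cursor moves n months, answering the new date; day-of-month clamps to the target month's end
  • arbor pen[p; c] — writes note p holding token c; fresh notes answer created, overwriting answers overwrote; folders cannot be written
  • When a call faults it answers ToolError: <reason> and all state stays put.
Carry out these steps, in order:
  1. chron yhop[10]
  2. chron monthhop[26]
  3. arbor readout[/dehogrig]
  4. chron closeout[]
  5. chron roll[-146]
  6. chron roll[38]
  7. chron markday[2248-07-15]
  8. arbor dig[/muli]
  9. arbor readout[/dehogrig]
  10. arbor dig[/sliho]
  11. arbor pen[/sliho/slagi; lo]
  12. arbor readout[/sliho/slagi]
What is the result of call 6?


-> chron yhop(n=10)
<- 1716-02-18
-> chron monthhop(n=26)
<- 1718-04-18
-> arbor readout(p=/dehogrig)
<- ges
-> chron closeout()
<- 1718-04-30
-> chron roll(n=-146)
<- 1717-12-05
-> chron roll(n=38)
<- 1718-01-12
-> chron markday(d=2248-07-15)
<- 2248-07-15
-> arbor dig(p=/muli)
<- ok
-> arbor readout(p=/dehogrig)
<- ges
-> arbor dig(p=/sliho)
<- ok
-> arbor pen(p=/sliho/slagi, c=lo)
<- created
-> arbor readout(p=/sliho/slagi)
<- lo

Answer: 1718-01-12


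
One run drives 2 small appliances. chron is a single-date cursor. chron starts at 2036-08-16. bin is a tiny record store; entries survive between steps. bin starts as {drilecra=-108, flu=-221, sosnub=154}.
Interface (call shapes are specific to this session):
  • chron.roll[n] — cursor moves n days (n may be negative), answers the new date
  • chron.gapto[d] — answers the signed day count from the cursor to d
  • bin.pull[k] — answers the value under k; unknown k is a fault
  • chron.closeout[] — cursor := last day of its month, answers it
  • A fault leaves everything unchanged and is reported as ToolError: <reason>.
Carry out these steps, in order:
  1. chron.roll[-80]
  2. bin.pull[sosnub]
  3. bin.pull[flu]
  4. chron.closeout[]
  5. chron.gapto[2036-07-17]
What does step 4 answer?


# roll(n→-80) : 2036-05-28
# pull(k→sosnub) : 154
# pull(k→flu) : -221
# closeout() : 2036-05-31
# gapto(d→2036-07-17) : 47

Answer: 2036-05-31


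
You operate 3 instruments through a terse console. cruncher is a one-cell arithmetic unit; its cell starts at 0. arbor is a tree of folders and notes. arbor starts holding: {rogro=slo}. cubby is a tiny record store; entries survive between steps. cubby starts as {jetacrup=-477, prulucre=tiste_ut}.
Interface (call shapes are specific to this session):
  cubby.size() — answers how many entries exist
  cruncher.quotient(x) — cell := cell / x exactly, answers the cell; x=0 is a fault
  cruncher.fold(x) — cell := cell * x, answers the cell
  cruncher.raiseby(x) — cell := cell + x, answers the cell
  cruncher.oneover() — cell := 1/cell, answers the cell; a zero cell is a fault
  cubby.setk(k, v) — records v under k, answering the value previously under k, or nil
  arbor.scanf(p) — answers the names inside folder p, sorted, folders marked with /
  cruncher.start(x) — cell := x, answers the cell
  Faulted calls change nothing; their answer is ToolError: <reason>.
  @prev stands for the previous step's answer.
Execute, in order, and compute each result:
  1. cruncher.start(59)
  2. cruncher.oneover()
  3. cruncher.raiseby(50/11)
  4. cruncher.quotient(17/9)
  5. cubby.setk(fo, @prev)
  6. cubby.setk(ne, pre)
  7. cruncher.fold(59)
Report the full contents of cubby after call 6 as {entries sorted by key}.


# 1. cruncher.start(x→59) == 59
# 2. cruncher.oneover() == 1/59
# 3. cruncher.raiseby(x→50/11) == 2961/649
# 4. cruncher.quotient(x→17/9) == 26649/11033
# 5. cubby.setk(k→fo, v→@prev) == nil
# 6. cubby.setk(k→ne, v→pre) == nil
# 7. cruncher.fold(x→59) == 26649/187

Answer: {fo=26649/11033, jetacrup=-477, ne=pre, prulucre=tiste_ut}


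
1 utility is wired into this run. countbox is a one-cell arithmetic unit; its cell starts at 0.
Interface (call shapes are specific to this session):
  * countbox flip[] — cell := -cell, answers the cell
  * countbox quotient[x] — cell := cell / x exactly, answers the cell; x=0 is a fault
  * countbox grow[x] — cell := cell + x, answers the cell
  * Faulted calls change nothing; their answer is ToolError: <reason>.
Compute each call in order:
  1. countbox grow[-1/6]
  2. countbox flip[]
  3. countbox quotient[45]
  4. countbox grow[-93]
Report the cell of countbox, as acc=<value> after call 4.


Answer: acc=-25109/270

Derivation:
# 1. countbox grow(-1/6) => -1/6
# 2. countbox flip() => 1/6
# 3. countbox quotient(45) => 1/270
# 4. countbox grow(-93) => -25109/270


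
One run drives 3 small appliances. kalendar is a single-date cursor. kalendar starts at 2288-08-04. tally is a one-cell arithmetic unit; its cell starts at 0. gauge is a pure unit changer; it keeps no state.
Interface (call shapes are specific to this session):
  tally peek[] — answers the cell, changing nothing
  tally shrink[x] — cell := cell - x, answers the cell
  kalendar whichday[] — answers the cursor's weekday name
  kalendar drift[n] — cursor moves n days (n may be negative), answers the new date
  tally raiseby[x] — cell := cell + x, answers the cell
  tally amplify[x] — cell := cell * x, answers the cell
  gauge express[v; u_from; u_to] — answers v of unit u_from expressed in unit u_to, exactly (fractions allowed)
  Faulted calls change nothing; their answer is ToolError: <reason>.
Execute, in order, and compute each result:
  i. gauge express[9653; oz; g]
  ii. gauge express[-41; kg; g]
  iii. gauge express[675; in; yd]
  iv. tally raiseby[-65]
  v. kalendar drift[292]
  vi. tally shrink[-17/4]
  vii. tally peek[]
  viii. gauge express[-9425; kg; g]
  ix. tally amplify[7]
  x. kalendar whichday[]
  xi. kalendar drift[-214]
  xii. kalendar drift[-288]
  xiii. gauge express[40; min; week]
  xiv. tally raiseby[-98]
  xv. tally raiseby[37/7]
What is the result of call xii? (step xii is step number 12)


Invoking gauge express with v='9653', u_from='oz', u_to='g', yielding 437852714761/1600000.
I use gauge express with v='-41', u_from='kg', u_to='g', — result: -41000.
Using gauge express with v='675', u_from='in', u_to='yd', yielding 75/4.
Now I run tally raiseby with x='-65': -65.
I try kalendar drift with n='292', → 2289-05-23.
Invoking tally shrink with x='-17/4', and get -243/4.
Calling tally peek, and observe -243/4.
Now I run gauge express with v='-9425', u_from='kg', u_to='g', and get -9425000.
I invoke tally amplify with x='7', which returns -1701/4.
Using kalendar whichday(), and get Thursday.
Now I run kalendar drift with n='-214', yielding 2288-10-21.
I call kalendar drift with n='-288', and get 2288-01-07.
I invoke gauge express with v='40', u_from='min', u_to='week', yielding 1/252.
Calling tally raiseby with x='-98', giving -2093/4.
Next I call tally raiseby with x='37/7', and get -14503/28.

Answer: 2288-01-07


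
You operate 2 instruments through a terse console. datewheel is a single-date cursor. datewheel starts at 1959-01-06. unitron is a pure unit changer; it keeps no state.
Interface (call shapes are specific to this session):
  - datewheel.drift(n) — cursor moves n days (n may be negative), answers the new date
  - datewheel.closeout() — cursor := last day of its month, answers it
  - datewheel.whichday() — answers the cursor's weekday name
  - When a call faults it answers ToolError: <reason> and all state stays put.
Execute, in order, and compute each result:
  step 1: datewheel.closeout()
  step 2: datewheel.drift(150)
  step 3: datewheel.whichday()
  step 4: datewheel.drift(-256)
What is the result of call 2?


Answer: 1959-06-30

Derivation:
Step: closeout[]
Result: 1959-01-31
Step: drift[n→150]
Result: 1959-06-30
Step: whichday[]
Result: Tuesday
Step: drift[n→-256]
Result: 1958-10-17


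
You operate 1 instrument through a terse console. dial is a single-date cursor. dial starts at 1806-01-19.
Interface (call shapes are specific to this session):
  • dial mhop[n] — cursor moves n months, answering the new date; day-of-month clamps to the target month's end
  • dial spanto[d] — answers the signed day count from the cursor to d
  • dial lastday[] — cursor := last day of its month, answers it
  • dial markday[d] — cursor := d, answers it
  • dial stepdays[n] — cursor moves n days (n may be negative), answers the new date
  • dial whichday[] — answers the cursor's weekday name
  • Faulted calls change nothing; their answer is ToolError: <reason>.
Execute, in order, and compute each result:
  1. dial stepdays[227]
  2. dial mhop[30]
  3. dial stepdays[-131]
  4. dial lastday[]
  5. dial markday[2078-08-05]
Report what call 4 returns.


→ dial stepdays(n=227)
← 1806-09-03
→ dial mhop(n=30)
← 1809-03-03
→ dial stepdays(n=-131)
← 1808-10-23
→ dial lastday()
← 1808-10-31
→ dial markday(d=2078-08-05)
← 2078-08-05

Answer: 1808-10-31


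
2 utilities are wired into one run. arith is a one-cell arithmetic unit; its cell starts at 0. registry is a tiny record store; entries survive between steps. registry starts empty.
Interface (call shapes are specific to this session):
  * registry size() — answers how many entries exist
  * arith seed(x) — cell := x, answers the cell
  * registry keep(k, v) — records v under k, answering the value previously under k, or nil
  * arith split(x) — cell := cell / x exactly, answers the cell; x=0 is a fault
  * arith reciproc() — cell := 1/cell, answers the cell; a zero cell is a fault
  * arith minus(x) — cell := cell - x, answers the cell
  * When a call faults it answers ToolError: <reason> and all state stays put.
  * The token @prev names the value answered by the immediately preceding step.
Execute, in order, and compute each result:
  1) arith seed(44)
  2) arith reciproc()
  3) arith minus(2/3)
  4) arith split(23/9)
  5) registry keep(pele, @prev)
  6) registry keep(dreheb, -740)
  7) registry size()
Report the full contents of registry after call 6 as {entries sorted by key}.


Answer: {dreheb=-740, pele=-255/1012}

Derivation:
·→ arith seed(44)
·← 44
·→ arith reciproc()
·← 1/44
·→ arith minus(2/3)
·← -85/132
·→ arith split(23/9)
·← -255/1012
·→ registry keep(pele, @prev)
·← nil
·→ registry keep(dreheb, -740)
·← nil
·→ registry size()
·← 2


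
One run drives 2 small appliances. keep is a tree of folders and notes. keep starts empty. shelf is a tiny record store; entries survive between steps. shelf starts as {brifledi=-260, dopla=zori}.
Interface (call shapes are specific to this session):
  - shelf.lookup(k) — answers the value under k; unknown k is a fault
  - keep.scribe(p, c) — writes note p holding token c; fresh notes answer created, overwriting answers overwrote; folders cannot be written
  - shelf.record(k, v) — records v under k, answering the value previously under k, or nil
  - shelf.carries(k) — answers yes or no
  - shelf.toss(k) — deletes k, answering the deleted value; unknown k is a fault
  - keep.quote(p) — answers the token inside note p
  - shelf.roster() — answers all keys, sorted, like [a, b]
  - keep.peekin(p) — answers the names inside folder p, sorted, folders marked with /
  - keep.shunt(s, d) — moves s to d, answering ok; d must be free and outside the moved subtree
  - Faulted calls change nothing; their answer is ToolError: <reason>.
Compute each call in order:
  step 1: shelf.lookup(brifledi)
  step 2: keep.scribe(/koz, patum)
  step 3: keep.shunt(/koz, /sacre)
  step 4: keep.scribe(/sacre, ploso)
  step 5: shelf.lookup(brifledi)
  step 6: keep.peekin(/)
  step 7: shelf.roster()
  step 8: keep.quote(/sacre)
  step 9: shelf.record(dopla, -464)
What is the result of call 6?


Answer: [sacre]

Derivation:
CALL lookup[k→brifledi]
RET  -260
CALL scribe[p→/koz; c→patum]
RET  created
CALL shunt[s→/koz; d→/sacre]
RET  ok
CALL scribe[p→/sacre; c→ploso]
RET  overwrote
CALL lookup[k→brifledi]
RET  -260
CALL peekin[p→/]
RET  [sacre]
CALL roster[]
RET  [brifledi, dopla]
CALL quote[p→/sacre]
RET  ploso
CALL record[k→dopla; v→-464]
RET  zori


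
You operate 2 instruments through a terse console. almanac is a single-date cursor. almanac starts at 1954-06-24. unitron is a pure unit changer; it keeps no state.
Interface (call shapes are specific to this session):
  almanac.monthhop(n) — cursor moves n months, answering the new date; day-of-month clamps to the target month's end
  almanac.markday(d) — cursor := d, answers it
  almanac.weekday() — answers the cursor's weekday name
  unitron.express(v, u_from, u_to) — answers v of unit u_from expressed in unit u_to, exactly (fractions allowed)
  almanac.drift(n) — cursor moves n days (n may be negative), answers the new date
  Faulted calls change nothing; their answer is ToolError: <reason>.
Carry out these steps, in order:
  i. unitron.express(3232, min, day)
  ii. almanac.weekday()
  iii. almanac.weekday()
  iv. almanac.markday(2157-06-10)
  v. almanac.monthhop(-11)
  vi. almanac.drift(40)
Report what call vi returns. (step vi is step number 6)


I invoke unitron.express passing v→3232, u_from→min, u_to→day, and observe 101/45.
Calling almanac.weekday, yielding Thursday.
Calling almanac.weekday, yielding Thursday.
Using almanac.markday passing d→2157-06-10, and see 2157-06-10.
Then almanac.monthhop passing n→-11, giving 2156-07-10.
I run almanac.drift passing n→40, yielding 2156-08-19.

Answer: 2156-08-19


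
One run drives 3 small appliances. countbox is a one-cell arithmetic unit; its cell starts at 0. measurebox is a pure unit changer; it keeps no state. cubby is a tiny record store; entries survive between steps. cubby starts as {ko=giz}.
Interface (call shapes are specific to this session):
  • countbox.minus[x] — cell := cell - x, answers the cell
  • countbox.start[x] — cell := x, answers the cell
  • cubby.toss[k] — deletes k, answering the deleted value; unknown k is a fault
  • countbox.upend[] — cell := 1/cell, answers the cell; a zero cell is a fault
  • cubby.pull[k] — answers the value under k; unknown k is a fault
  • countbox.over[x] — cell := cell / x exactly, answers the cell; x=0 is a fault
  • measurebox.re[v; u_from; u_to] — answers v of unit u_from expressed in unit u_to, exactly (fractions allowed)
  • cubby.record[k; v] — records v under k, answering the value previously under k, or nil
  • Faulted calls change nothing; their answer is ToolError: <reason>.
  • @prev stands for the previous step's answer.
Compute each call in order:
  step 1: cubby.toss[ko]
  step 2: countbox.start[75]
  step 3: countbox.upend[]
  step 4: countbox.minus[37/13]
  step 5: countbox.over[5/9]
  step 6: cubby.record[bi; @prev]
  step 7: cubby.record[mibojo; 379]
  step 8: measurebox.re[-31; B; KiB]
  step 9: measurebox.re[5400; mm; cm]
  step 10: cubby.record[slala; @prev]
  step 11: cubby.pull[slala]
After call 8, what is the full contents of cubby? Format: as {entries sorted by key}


==> toss(k=ko)
<== giz
==> start(x=75)
<== 75
==> upend()
<== 1/75
==> minus(x=37/13)
<== -2762/975
==> over(x=5/9)
<== -8286/1625
==> record(k=bi, v=@prev)
<== nil
==> record(k=mibojo, v=379)
<== nil
==> re(v=-31, u_from=B, u_to=KiB)
<== -31/1024
==> re(v=5400, u_from=mm, u_to=cm)
<== 540
==> record(k=slala, v=@prev)
<== nil
==> pull(k=slala)
<== 540

Answer: {bi=-8286/1625, mibojo=379}


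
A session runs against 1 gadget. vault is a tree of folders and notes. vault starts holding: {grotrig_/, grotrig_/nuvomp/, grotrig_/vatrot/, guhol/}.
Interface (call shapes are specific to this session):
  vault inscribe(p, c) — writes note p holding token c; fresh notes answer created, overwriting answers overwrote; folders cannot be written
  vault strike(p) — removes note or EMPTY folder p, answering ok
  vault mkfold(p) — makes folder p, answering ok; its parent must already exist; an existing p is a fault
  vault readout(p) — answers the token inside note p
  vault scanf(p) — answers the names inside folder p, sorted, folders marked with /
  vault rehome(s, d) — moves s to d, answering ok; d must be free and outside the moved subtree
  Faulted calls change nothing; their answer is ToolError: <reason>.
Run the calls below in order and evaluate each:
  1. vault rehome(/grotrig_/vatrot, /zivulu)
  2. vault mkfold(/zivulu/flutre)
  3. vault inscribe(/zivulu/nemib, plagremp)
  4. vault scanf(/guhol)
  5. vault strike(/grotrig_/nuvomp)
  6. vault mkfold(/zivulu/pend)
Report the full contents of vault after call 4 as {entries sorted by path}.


> vault rehome s=/grotrig_/vatrot d=/zivulu
  ok
> vault mkfold p=/zivulu/flutre
  ok
> vault inscribe p=/zivulu/nemib c=plagremp
  created
> vault scanf p=/guhol
  []
> vault strike p=/grotrig_/nuvomp
  ok
> vault mkfold p=/zivulu/pend
  ok

Answer: {grotrig_/, grotrig_/nuvomp/, guhol/, zivulu/, zivulu/flutre/, zivulu/nemib=plagremp}


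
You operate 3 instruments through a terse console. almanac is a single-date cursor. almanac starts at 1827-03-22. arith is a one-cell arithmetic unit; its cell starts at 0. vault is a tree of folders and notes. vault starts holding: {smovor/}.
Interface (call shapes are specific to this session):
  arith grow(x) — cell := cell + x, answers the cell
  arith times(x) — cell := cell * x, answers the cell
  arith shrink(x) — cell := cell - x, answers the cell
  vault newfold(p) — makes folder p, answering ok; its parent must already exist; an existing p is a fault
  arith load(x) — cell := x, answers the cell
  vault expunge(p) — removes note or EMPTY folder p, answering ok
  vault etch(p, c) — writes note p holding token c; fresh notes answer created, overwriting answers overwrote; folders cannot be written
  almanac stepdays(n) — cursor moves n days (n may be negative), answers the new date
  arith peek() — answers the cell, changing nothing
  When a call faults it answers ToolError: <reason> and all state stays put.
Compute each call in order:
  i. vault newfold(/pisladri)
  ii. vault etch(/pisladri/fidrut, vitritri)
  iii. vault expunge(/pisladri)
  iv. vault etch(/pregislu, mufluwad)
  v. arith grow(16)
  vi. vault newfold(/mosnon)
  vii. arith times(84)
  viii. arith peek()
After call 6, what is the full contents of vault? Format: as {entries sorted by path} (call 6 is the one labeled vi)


→ vault newfold(p='/pisladri')
← ok
→ vault etch(p='/pisladri/fidrut', c='vitritri')
← created
→ vault expunge(p='/pisladri')
← ToolError: not empty
→ vault etch(p='/pregislu', c='mufluwad')
← created
→ arith grow(x='16')
← 16
→ vault newfold(p='/mosnon')
← ok
→ arith times(x='84')
← 1344
→ arith peek()
← 1344

Answer: {mosnon/, pisladri/, pisladri/fidrut=vitritri, pregislu=mufluwad, smovor/}


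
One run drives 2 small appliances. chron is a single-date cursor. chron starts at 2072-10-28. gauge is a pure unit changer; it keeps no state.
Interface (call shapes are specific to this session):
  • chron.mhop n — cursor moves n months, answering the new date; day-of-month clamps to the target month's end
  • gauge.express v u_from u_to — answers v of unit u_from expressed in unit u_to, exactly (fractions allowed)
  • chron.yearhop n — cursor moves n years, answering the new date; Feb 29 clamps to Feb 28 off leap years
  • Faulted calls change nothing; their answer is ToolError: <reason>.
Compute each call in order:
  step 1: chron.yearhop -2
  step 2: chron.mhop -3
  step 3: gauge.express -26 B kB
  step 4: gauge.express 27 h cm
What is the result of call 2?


Answer: 2070-07-28

Derivation:
I use chron.yearhop passing -2, and get 2070-10-28.
Calling chron.mhop passing -3: 2070-07-28.
I try gauge.express passing -26, B, kB, and see -13/500.
Using gauge.express passing 27, h, cm, and observe ToolError: incompatible units.


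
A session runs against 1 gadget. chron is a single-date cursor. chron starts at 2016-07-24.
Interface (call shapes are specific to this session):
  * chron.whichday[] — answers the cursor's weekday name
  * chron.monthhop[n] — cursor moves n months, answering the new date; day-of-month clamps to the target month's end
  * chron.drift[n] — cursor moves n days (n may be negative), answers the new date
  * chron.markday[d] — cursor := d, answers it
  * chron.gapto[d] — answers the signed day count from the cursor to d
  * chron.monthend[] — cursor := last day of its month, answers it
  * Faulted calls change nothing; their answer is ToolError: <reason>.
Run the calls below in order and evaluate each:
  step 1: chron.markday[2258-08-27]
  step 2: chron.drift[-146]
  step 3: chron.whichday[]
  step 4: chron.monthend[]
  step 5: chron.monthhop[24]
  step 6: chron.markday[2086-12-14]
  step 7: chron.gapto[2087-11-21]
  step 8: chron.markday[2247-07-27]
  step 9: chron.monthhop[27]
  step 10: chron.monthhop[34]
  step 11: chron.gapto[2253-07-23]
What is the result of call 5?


~$ markday d: 2258-08-27
  2258-08-27
~$ drift n: -146
  2258-04-03
~$ whichday
  Saturday
~$ monthend
  2258-04-30
~$ monthhop n: 24
  2260-04-30
~$ markday d: 2086-12-14
  2086-12-14
~$ gapto d: 2087-11-21
  342
~$ markday d: 2247-07-27
  2247-07-27
~$ monthhop n: 27
  2249-10-27
~$ monthhop n: 34
  2252-08-27
~$ gapto d: 2253-07-23
  330

Answer: 2260-04-30


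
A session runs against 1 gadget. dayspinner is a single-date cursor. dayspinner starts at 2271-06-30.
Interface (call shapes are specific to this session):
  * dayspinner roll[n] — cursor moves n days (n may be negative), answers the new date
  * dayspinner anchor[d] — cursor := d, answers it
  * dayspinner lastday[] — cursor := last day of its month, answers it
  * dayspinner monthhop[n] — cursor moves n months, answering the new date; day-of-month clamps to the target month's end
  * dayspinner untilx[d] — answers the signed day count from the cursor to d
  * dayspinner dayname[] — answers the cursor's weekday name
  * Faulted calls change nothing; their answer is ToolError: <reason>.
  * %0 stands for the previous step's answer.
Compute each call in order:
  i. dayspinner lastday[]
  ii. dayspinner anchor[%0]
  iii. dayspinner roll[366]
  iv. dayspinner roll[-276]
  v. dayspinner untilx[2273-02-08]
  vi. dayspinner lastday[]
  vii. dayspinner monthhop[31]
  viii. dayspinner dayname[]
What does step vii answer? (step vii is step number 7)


% dayspinner lastday() : 2271-06-30
% dayspinner anchor(d='%0') : 2271-06-30
% dayspinner roll(n='366') : 2272-06-30
% dayspinner roll(n='-276') : 2271-09-28
% dayspinner untilx(d='2273-02-08') : 499
% dayspinner lastday() : 2271-09-30
% dayspinner monthhop(n='31') : 2274-04-30
% dayspinner dayname() : Thursday

Answer: 2274-04-30


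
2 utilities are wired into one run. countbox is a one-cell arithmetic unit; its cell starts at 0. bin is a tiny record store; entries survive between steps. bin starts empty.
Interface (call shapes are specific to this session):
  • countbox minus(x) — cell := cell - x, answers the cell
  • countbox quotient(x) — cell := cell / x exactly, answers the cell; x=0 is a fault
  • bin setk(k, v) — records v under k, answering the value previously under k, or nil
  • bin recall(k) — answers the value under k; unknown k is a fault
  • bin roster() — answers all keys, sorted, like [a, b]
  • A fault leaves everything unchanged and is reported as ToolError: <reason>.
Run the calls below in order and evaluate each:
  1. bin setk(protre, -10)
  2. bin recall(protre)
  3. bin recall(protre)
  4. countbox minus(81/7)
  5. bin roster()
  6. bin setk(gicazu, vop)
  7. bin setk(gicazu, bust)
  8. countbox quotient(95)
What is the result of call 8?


~$ bin setk k='protre' v='-10'
:: nil
~$ bin recall k='protre'
:: -10
~$ bin recall k='protre'
:: -10
~$ countbox minus x='81/7'
:: -81/7
~$ bin roster
:: [protre]
~$ bin setk k='gicazu' v='vop'
:: nil
~$ bin setk k='gicazu' v='bust'
:: vop
~$ countbox quotient x='95'
:: -81/665

Answer: -81/665


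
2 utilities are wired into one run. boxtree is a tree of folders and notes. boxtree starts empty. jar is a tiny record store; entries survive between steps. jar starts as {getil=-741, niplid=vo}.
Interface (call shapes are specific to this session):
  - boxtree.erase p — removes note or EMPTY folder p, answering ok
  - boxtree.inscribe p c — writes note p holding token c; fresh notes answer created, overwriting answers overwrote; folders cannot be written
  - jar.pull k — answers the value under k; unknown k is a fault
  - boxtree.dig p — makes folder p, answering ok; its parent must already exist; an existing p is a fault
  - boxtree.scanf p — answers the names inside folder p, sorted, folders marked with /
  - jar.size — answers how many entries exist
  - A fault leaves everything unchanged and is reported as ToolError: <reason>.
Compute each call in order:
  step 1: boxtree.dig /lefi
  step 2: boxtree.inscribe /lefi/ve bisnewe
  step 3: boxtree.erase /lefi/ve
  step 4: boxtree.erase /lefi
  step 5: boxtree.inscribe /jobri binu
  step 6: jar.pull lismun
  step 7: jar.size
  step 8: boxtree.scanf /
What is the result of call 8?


! 1. boxtree.dig(p: /lefi) == ok
! 2. boxtree.inscribe(p: /lefi/ve, c: bisnewe) == created
! 3. boxtree.erase(p: /lefi/ve) == ok
! 4. boxtree.erase(p: /lefi) == ok
! 5. boxtree.inscribe(p: /jobri, c: binu) == created
! 6. jar.pull(k: lismun) == ToolError: no such key lismun
! 7. jar.size() == 2
! 8. boxtree.scanf(p: /) == [jobri]

Answer: [jobri]


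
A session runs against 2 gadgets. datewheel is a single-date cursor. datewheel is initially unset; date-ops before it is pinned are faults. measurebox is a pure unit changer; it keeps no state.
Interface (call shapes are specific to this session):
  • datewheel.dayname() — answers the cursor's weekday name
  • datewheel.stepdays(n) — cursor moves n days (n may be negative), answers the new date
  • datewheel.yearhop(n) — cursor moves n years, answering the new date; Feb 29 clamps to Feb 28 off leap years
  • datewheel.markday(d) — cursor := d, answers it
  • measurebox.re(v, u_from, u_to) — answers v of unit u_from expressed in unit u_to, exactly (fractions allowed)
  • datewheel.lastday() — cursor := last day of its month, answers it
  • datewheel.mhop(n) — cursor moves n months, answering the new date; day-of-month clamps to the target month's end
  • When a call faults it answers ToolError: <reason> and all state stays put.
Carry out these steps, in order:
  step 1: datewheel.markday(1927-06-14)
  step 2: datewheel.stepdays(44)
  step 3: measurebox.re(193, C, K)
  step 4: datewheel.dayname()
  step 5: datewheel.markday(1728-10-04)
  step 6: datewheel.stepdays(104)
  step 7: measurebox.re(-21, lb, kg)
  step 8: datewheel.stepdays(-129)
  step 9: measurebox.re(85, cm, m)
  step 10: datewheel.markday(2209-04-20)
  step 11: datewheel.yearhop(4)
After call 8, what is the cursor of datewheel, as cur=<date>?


Answer: cur=1728-09-09

Derivation:
Now I run datewheel.markday passing d: 1927-06-14, and see 1927-06-14.
Invoking datewheel.stepdays passing n: 44: 1927-07-28.
I try measurebox.re passing v: 193, u_from: C, u_to: K, → 9323/20.
I call datewheel.dayname, yielding Thursday.
Next I call datewheel.markday passing d: 1728-10-04, → 1728-10-04.
I invoke datewheel.stepdays passing n: 104, and observe 1729-01-16.
I try measurebox.re passing v: -21, u_from: lb, u_to: kg, which returns -952543977/100000000.
Next I call datewheel.stepdays passing n: -129, — result: 1728-09-09.
Invoking measurebox.re passing v: 85, u_from: cm, u_to: m: 17/20.
Then datewheel.markday passing d: 2209-04-20: 2209-04-20.
I run datewheel.yearhop passing n: 4, and get 2213-04-20.


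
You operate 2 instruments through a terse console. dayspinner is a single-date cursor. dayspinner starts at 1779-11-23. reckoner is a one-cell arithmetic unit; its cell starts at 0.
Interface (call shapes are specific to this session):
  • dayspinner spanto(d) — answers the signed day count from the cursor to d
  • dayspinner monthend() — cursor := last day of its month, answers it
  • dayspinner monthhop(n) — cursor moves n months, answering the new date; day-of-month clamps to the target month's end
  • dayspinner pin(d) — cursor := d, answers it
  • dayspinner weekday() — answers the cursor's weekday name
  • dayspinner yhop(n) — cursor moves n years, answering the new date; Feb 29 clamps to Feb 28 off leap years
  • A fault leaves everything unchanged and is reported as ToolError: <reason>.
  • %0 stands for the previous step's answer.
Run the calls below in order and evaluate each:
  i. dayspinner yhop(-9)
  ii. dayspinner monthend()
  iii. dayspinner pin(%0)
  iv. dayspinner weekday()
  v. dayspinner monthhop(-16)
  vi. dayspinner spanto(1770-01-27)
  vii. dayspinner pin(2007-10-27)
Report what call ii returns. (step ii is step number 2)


[in] dayspinner yhop -9
  1770-11-23
[in] dayspinner monthend
  1770-11-30
[in] dayspinner pin %0
  1770-11-30
[in] dayspinner weekday
  Friday
[in] dayspinner monthhop -16
  1769-07-30
[in] dayspinner spanto 1770-01-27
  181
[in] dayspinner pin 2007-10-27
  2007-10-27

Answer: 1770-11-30


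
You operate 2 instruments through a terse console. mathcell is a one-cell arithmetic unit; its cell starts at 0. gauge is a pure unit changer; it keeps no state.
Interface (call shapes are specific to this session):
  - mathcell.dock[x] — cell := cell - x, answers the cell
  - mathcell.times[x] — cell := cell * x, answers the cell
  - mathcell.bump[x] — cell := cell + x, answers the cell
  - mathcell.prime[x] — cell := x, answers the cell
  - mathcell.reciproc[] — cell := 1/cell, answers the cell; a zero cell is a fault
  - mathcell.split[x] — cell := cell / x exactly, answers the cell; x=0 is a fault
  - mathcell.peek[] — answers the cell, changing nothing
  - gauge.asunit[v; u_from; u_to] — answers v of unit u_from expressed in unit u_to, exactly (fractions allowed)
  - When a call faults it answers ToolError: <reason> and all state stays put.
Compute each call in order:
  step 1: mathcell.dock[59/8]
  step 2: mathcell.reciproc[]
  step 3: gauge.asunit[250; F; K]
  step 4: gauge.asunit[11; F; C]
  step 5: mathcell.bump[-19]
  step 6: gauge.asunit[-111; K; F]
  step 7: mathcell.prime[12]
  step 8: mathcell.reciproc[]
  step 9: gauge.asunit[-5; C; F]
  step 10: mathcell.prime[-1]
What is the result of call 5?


// 1. dock(59/8) ~> -59/8
// 2. reciproc() ~> -8/59
// 3. asunit(250, F, K) ~> 70967/180
// 4. asunit(11, F, C) ~> -35/3
// 5. bump(-19) ~> -1129/59
// 6. asunit(-111, K, F) ~> -65947/100
// 7. prime(12) ~> 12
// 8. reciproc() ~> 1/12
// 9. asunit(-5, C, F) ~> 23
// 10. prime(-1) ~> -1

Answer: -1129/59


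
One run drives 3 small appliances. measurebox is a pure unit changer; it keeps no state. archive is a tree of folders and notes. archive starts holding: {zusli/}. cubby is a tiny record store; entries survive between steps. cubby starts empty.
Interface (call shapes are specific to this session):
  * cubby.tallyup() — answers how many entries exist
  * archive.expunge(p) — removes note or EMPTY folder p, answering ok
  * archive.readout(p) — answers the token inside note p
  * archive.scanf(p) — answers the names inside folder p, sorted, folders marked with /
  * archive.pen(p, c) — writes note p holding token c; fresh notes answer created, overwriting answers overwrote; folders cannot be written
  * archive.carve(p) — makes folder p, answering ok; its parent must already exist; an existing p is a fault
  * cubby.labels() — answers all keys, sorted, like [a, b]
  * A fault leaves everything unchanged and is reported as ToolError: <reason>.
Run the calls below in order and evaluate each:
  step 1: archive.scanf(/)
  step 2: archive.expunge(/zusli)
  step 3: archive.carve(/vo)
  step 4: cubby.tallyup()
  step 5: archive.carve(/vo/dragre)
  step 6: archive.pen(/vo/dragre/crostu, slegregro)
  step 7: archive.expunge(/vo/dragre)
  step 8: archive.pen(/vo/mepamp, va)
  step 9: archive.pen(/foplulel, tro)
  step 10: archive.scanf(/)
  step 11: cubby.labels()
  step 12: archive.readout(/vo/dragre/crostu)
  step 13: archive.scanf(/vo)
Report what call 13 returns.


Answer: [dragre/, mepamp]

Derivation:
Act: archive.scanf[/]
Obs: [zusli/]
Act: archive.expunge[/zusli]
Obs: ok
Act: archive.carve[/vo]
Obs: ok
Act: cubby.tallyup[]
Obs: 0
Act: archive.carve[/vo/dragre]
Obs: ok
Act: archive.pen[/vo/dragre/crostu; slegregro]
Obs: created
Act: archive.expunge[/vo/dragre]
Obs: ToolError: not empty
Act: archive.pen[/vo/mepamp; va]
Obs: created
Act: archive.pen[/foplulel; tro]
Obs: created
Act: archive.scanf[/]
Obs: [foplulel, vo/]
Act: cubby.labels[]
Obs: []
Act: archive.readout[/vo/dragre/crostu]
Obs: slegregro
Act: archive.scanf[/vo]
Obs: [dragre/, mepamp]


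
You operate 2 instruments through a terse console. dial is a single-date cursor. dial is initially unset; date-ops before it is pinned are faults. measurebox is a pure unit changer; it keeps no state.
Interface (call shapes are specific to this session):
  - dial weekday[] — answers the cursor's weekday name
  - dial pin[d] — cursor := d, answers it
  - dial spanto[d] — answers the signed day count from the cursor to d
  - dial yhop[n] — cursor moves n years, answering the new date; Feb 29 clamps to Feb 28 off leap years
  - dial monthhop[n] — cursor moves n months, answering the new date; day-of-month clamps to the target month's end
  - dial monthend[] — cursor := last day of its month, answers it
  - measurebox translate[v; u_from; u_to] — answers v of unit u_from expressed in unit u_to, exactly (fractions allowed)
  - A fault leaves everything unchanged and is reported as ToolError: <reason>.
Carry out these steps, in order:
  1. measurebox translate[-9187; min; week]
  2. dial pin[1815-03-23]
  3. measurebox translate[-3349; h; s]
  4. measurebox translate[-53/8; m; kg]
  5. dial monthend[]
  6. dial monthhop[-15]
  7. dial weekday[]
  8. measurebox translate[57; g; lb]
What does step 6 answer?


Answer: 1813-12-31

Derivation:
Then measurebox translate with v=-9187, u_from=min, u_to=week, and observe -9187/10080.
I call dial pin with d=1815-03-23: 1815-03-23.
Now I run measurebox translate with v=-3349, u_from=h, u_to=s, and see -12056400.
I use measurebox translate with v=-53/8, u_from=m, u_to=kg, → ToolError: incompatible units.
Now I run dial monthend, and observe 1815-03-31.
Then dial monthhop with n=-15, which returns 1813-12-31.
I run dial weekday, yielding Friday.
I use measurebox translate with v=57, u_from=g, u_to=lb, and get 5700000/45359237.
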